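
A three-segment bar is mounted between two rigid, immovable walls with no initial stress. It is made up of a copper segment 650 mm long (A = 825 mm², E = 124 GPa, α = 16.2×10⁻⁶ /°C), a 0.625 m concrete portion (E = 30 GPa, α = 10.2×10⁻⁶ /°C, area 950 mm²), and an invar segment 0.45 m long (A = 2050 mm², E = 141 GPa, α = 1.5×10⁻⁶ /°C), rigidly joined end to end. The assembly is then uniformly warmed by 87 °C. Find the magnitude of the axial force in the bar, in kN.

P ≈ 51.3 kN (compressive)

Free thermal expansion of the whole bar: Σ αᵢΔT Lᵢ = 16.2×10⁻⁶×87×650 + 10.2×10⁻⁶×87×625 + 1.5×10⁻⁶×87×450 = 1.529 mm.
The walls prevent any net length change, so an axial force P (same in every segment) develops. Compatibility: P · Σ Lᵢ/(AᵢEᵢ) = δ_free.
The series flexibility is Σ Lᵢ/(AᵢEᵢ) = 650/(825×124×10³) + 625/(950×30×10³) + 450/(2050×141×10³) = 2.984×10⁻⁵ mm/N.
So P = 1.529 / 2.984×10⁻⁵ = 51.25 kN, compressive.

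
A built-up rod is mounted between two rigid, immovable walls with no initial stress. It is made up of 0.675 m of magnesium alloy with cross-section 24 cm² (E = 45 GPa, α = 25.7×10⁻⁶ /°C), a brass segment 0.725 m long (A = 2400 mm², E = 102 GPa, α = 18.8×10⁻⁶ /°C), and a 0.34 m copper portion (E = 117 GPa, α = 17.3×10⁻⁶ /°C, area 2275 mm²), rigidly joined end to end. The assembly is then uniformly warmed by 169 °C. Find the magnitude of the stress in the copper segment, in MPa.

σ ≈ 261 MPa (compressive)

If the supports were absent, the total length change would be Σ αᵢΔT Lᵢ = 25.7×10⁻⁶×169×675 + 18.8×10⁻⁶×169×725 + 17.3×10⁻⁶×169×340 = 6.229 mm.
The rigid supports impose zero overall length change; the single axial force P common to all segments must satisfy P Σ Lᵢ/(AᵢEᵢ) = δ_free.
Σ Lᵢ/(AᵢEᵢ) = 675/(2400×45×10³) + 725/(2400×102×10³) + 340/(2275×117×10³) = 1.049×10⁻⁵ mm/N.
Hence P = δ_free / Σ(L/AE) = 6.229/1.049×10⁻⁵ = 593.9 kN (compressive).
σ_{copper} = P / A = 593900 / 2275 = 261 MPa.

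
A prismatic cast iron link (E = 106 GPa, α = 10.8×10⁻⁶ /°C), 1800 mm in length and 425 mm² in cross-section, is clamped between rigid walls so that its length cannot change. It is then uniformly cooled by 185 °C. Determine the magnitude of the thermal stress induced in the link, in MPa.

σ ≈ 212 MPa (tensile)

With length fixed, the mechanical strain must cancel the thermal strain αΔT = 10.8×10⁻⁶ × 185 = 1998×10⁻⁶.
The stress required to suppress this strain is σ = Eε = 106×10³ × 1998×10⁻⁶ = 211.8 MPa, tensile since the link is trying to contract.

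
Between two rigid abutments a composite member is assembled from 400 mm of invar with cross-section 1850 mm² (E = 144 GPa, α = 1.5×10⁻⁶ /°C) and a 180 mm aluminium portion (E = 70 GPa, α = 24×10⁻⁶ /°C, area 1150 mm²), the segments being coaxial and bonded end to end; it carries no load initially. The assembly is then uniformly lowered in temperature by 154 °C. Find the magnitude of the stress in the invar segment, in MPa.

With the walls removed the bar would change length by δ_free = Σ αᵢΔT Lᵢ = 1.5×10⁻⁶×154×400 + 24×10⁻⁶×154×180 = 0.7577 mm.
Since the ends are fixed, an axial force P builds up, equal in every segment, with P · Σ Lᵢ/(AᵢEᵢ) = δ_free.
The series flexibility is Σ Lᵢ/(AᵢEᵢ) = 400/(1850×144×10³) + 180/(1150×70×10³) = 3.738×10⁻⁶ mm/N.
P = 0.7577 / 3.738×10⁻⁶ = 202700 N = 202.7 kN, tensile.
σ_{invar} = P / A = 202700 / 1850 = 109.6 MPa.

σ ≈ 110 MPa (tensile)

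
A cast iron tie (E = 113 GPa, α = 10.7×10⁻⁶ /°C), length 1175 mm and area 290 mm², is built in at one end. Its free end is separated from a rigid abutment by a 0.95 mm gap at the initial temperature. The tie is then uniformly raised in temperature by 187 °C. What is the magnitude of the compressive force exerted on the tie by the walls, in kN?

Unrestrained expansion: δ_free = αΔT L = 10.7×10⁻⁶ × 187 × 1175 = 2.351 mm.
The gap closes (δ_free > 0.95 mm) and the wall then resists a further 2.351 − 0.95 = 1.401 mm of expansion.
That suppressed elongation corresponds to σ = E·Δ/L = 113×10³ × 1.401/1175 = 134.7 MPa.
Force on the wall = σA = 134.7 × 290 mm² = 39.07 kN.

P ≈ 39.1 kN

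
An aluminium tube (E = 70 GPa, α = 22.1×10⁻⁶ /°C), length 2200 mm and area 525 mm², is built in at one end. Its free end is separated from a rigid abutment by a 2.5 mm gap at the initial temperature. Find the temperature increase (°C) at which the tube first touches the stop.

Contact occurs when the free expansion equals the gap: αΔT L = 2.5 mm.
ΔT = 2.5 / (22.1×10⁻⁶ × 2200) = 51.42 °C.

ΔT ≈ 51.4 °C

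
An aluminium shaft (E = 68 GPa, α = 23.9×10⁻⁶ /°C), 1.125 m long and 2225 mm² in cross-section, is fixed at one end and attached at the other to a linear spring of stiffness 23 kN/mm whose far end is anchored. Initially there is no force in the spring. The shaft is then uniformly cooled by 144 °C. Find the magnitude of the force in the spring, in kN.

The unrestrained thermal change is αΔT L = 23.9×10⁻⁶ × 144 × 1125 = 3.872 mm.
Let P be the tensile force in the spring. The shaft extends elastically by PL/(AE) and the spring stretches by P/k; together these equal δ_free.
So P = δ_free / [L/(AE) + 1/k] = 3.872 / [ 1125/(2225×68×10³) + 1/(23×10³) ].
P = 3.872 / 5.091×10⁻⁵ = 76050 N.

P ≈ 76 kN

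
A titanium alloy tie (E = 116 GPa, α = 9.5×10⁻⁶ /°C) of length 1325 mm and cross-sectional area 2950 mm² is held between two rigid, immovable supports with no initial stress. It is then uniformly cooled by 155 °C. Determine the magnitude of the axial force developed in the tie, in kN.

P ≈ 504 kN (tensile)

With zero net strain, σ = E·αΔT = 116 GPa × 9.5×10⁻⁶ × 155 = 170.8 MPa.
Then P = σA = 170.8 × 2950 mm² = 503.9 kN, tensile.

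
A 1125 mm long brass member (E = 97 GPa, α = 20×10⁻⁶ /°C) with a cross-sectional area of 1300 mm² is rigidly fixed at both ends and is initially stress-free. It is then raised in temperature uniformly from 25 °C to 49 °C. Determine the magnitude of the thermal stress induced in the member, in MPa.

σ ≈ 46.6 MPa (compressive)

The supports are rigid, so the total axial strain is zero. The restrained thermal strain is ε = αΔT = 20×10⁻⁶ × 24 = 480×10⁻⁶.
σ = EαΔT = 97×10³ × 20×10⁻⁶ × 24 = 46.56 MPa (compressive; the member is trying to expand).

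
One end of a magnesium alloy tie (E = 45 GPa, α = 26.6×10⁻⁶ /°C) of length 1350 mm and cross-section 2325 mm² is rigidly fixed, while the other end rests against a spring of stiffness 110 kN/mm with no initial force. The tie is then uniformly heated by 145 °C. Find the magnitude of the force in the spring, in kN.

P ≈ 237 kN

The unrestrained thermal change is αΔT L = 26.6×10⁻⁶ × 145 × 1350 = 5.207 mm.
With a force P in the spring, the elastic change of the tie is PL/(AE) and that of the spring is P/k; compatibility requires their sum to equal δ_free.
So P = δ_free / [L/(AE) + 1/k] = 5.207 / [ 1350/(2325×45×10³) + 1/(110×10³) ].
P = 5.207 / 2.199×10⁻⁵ = 236700 N.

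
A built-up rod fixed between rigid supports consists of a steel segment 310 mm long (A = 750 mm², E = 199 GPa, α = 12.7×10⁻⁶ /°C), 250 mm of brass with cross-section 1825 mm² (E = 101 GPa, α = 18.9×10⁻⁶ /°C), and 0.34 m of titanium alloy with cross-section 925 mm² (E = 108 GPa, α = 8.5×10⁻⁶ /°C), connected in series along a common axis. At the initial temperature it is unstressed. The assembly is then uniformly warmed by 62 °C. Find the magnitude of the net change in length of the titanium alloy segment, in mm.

|ΔL| ≈ 0.177 mm

If the supports were absent, the total length change would be Σ αᵢΔT Lᵢ = 12.7×10⁻⁶×62×310 + 18.9×10⁻⁶×62×250 + 8.5×10⁻⁶×62×340 = 0.7162 mm.
The rigid supports impose zero overall length change; the single axial force P common to all segments must satisfy P Σ Lᵢ/(AᵢEᵢ) = δ_free.
The series flexibility is Σ Lᵢ/(AᵢEᵢ) = 310/(750×199×10³) + 250/(1825×101×10³) + 340/(925×108×10³) = 6.837×10⁻⁶ mm/N.
P = 0.7162 / 6.837×10⁻⁶ = 104800 N = 104.8 kN, compressive.
For the titanium alloy segment, free thermal change = 8.5×10⁻⁶×62×340 = 0.1792 mm and elastic change from P = 104800×340/(925×108×10³) = 0.3565 mm; these oppose, so the net change is 0.177 mm (segment shortens).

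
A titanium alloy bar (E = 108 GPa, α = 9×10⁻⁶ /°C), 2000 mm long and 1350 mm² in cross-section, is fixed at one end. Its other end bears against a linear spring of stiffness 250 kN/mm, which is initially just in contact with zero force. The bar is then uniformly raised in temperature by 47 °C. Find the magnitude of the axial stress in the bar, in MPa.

The unrestrained thermal change is αΔT L = 9×10⁻⁶ × 47 × 2000 = 0.846 mm.
Let P be the compressive force at the spring. The bar shortens elastically by PL/(AE) and the spring compresses by P/k; together these equal δ_free.
P [ L/(AE) + 1/k ] = δ_free → P [ 2000/(1350×108×10³) + 1/(250×10³) ] = 0.846.
P = 0.846 / 1.772×10⁻⁵ = 47750 N.
σ = P/A = 47750/1350 = 35.37 MPa.

σ ≈ 35.4 MPa (compressive)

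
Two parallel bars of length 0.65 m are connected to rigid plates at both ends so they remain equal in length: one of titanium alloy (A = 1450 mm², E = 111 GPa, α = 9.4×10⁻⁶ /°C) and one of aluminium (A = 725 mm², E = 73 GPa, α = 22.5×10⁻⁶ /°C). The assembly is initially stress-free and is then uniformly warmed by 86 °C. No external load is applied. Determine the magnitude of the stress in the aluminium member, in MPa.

Equilibrium of a rigid end plate with no external load gives equal and opposite internal forces ±P in the two members. Since α_{aluminium} > α_{titanium alloy}, heating drives the aluminium into compression and the titanium alloy into tension.
Compatibility of the two members (thermal + elastic change equal): (α₁ − α₂)ΔT = P·[1/(A₁E₁) + 1/(A₂E₂)].
|α₁ − α₂|·ΔT = 13.1×10⁻⁶ × 86 = 0.001127.
1/(A₁E₁) + 1/(A₂E₂) = 1/(1450×111×10³) + 1/(725×73×10³) = 2.511×10⁻⁸ N⁻¹.
P = 0.001127 / 2.511×10⁻⁸ = 44870 N = 44.87 kN.
σ_{aluminium} = P/A₂ = 44870/725 = 61.89 MPa, compressive.

σ ≈ 61.9 MPa (compressive)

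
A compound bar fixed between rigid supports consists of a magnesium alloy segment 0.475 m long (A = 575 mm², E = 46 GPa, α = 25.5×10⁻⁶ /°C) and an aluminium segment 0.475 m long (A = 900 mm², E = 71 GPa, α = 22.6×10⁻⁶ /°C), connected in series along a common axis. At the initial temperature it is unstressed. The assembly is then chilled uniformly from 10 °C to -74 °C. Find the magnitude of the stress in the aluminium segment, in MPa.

Free thermal contraction of the whole bar: Σ αᵢΔT Lᵢ = 25.5×10⁻⁶×84×475 + 22.6×10⁻⁶×84×475 = 1.919 mm.
The walls prevent any net length change, so an axial force P (same in every segment) develops. Compatibility: P · Σ Lᵢ/(AᵢEᵢ) = δ_free.
Σ Lᵢ/(AᵢEᵢ) = 475/(575×46×10³) + 475/(900×71×10³) = 2.539×10⁻⁵ mm/N.
P = 1.919 / 2.539×10⁻⁵ = 75580 N = 75.58 kN, tensile.
σ_{aluminium} = P / A = 75580 / 900 = 83.98 MPa.

σ ≈ 84 MPa (tensile)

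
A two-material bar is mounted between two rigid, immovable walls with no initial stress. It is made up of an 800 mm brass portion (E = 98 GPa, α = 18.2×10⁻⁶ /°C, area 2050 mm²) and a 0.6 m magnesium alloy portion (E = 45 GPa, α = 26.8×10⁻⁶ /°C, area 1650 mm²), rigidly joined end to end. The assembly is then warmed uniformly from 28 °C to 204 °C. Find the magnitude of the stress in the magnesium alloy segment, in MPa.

If the supports were absent, the total length change would be Σ αᵢΔT Lᵢ = 18.2×10⁻⁶×176×800 + 26.8×10⁻⁶×176×600 = 5.393 mm.
The rigid supports impose zero overall length change; the single axial force P common to all segments must satisfy P Σ Lᵢ/(AᵢEᵢ) = δ_free.
The series flexibility is Σ Lᵢ/(AᵢEᵢ) = 800/(2050×98×10³) + 600/(1650×45×10³) = 1.206×10⁻⁵ mm/N.
P = 5.393 / 1.206×10⁻⁵ = 447000 N = 447 kN, compressive.
σ_{magnesium alloy} = P / A = 447000 / 1650 = 270.9 MPa.

σ ≈ 271 MPa (compressive)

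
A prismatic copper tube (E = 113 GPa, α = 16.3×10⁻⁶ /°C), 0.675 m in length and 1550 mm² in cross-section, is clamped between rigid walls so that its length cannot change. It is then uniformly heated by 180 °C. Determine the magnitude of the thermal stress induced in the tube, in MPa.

With length fixed, the mechanical strain must cancel the thermal strain αΔT = 16.3×10⁻⁶ × 180 = 2934×10⁻⁶.
Hence σ = E·αΔT = 113×10³ × 2934×10⁻⁶ = 331.5 MPa, compressive.

σ ≈ 332 MPa (compressive)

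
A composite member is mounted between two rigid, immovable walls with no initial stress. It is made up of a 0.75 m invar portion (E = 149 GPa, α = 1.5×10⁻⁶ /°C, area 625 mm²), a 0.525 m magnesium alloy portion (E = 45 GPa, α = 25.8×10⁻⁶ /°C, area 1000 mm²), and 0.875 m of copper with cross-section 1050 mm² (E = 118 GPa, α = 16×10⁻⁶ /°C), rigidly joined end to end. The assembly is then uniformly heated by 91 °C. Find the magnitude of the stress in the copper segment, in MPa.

σ ≈ 92.8 MPa (compressive)

With the walls removed the bar would change length by δ_free = Σ αᵢΔT Lᵢ = 1.5×10⁻⁶×91×750 + 25.8×10⁻⁶×91×525 + 16×10⁻⁶×91×875 = 2.609 mm.
Since the ends are fixed, an axial force P builds up, equal in every segment, with P · Σ Lᵢ/(AᵢEᵢ) = δ_free.
The series flexibility is Σ Lᵢ/(AᵢEᵢ) = 750/(625×149×10³) + 525/(1000×45×10³) + 875/(1050×118×10³) = 2.678×10⁻⁵ mm/N.
So P = 2.609 / 2.678×10⁻⁵ = 97.41 kN, compressive.
σ_{copper} = P / A = 97410 / 1050 = 92.77 MPa.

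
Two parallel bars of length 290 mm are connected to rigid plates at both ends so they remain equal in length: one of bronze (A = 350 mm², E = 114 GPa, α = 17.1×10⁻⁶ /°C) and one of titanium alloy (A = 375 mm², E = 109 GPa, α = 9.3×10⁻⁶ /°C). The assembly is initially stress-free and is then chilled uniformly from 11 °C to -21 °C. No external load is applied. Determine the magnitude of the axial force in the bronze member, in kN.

P ≈ 5.04 kN (tensile in the bronze)

Both members must finish at the same length. With the larger α, the bronze tends to over-contract; the plates restrain it, putting the bronze in tension and the titanium alloy in compression. With no external load the two internal forces are equal and opposite, magnitude P.
Equating the net (thermal + elastic) strains gives |α₁ − α₂|·ΔT = P·[1/(A₁E₁) + 1/(A₂E₂)].
|α₁ − α₂|·ΔT = 7.8×10⁻⁶ × 32 = 0.0002496.
1/(A₁E₁) + 1/(A₂E₂) = 1/(350×114×10³) + 1/(375×109×10³) = 4.953×10⁻⁸ N⁻¹.
P = 0.0002496 / 4.953×10⁻⁸ = 5040 N = 5.04 kN.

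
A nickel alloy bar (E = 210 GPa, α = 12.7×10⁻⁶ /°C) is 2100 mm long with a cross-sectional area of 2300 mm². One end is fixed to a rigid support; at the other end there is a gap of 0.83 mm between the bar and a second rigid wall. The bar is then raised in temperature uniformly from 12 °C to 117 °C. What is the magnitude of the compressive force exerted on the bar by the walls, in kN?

Unrestrained expansion: δ_free = αΔT L = 12.7×10⁻⁶ × 105 × 2100 = 2.8 mm.
After closing the 0.83 mm clearance, 2.8 − 0.83 = 1.97 mm of expansion remains to be suppressed by the wall.
That suppressed elongation corresponds to σ = E·Δ/L = 210×10³ × 1.97/2100 = 197 MPa.
Force on the wall = σA = 197 × 2300 mm² = 453.2 kN.

P ≈ 453 kN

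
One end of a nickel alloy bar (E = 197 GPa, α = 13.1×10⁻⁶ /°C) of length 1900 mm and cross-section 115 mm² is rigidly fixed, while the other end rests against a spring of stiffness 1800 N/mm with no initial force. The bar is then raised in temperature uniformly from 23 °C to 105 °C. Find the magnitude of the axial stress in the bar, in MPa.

If the spring were absent the bar would lengthen by αΔT L = 13.1×10⁻⁶ × 82 × 1900 = 2.041 mm.
With a force P in the spring, the elastic change of the bar is PL/(AE) and that of the spring is P/k; compatibility requires their sum to equal δ_free.
So P = δ_free / [L/(AE) + 1/k] = 2.041 / [ 1900/(115×197×10³) + 1/(1800) ].
P = 2.041 / 0.0006394 = 3192 N.
σ = P/A = 3192/115 = 27.76 MPa.

σ ≈ 27.8 MPa (compressive)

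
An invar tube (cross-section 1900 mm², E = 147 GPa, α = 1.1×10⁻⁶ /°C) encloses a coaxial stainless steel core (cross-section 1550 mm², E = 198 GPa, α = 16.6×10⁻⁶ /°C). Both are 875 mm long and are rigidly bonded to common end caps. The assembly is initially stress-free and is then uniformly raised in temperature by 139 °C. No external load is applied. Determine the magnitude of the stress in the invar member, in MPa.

The stainless steel has the larger α, so on heating it would change length more than the invar if both were free. The rigid plates force a common final length, so the stainless steel is put into compression and the invar into tension, with equal and opposite forces P (no external load).
Setting the final lengths equal and cancelling L: (α₁ − α₂)ΔT = P/(A₁E₁) + P/(A₂E₂).
|α₁ − α₂|·ΔT = 15.5×10⁻⁶ × 139 = 0.002155.
1/(A₁E₁) + 1/(A₂E₂) = 1/(1900×147×10³) + 1/(1550×198×10³) = 6.839×10⁻⁹ N⁻¹.
So P = 0.002155 / 6.839×10⁻⁹ = 315 kN.
σ_{invar} = P/A₁ = 315000/1900 = 165.8 MPa, tensile.

σ ≈ 166 MPa (tensile)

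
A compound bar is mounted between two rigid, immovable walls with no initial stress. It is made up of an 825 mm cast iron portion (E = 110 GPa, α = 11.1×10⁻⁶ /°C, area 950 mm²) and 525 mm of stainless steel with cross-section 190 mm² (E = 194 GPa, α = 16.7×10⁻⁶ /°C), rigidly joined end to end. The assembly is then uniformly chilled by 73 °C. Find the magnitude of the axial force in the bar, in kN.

P ≈ 59.1 kN (tensile)

If the supports were absent, the total length change would be Σ αᵢΔT Lᵢ = 11.1×10⁻⁶×73×825 + 16.7×10⁻⁶×73×525 = 1.309 mm.
The walls prevent any net length change, so an axial force P (same in every segment) develops. Compatibility: P · Σ Lᵢ/(AᵢEᵢ) = δ_free.
Σ Lᵢ/(AᵢEᵢ) = 825/(950×110×10³) + 525/(190×194×10³) = 2.214×10⁻⁵ mm/N.
P = 1.309 / 2.214×10⁻⁵ = 59110 N = 59.11 kN, tensile.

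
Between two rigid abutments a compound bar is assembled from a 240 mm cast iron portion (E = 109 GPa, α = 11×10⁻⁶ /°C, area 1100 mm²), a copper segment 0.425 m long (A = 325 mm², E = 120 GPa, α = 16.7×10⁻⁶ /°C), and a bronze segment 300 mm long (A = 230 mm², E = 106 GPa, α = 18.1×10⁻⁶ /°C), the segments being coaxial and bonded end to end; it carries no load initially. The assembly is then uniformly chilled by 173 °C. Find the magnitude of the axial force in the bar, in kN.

With the walls removed the bar would change length by δ_free = Σ αᵢΔT Lᵢ = 11×10⁻⁶×173×240 + 16.7×10⁻⁶×173×425 + 18.1×10⁻⁶×173×300 = 2.624 mm.
Since the ends are fixed, an axial force P builds up, equal in every segment, with P · Σ Lᵢ/(AᵢEᵢ) = δ_free.
The series flexibility is Σ Lᵢ/(AᵢEᵢ) = 240/(1100×109×10³) + 425/(325×120×10³) + 300/(230×106×10³) = 2.52×10⁻⁵ mm/N.
So P = 2.624 / 2.52×10⁻⁵ = 104.1 kN, tensile.

P ≈ 104 kN (tensile)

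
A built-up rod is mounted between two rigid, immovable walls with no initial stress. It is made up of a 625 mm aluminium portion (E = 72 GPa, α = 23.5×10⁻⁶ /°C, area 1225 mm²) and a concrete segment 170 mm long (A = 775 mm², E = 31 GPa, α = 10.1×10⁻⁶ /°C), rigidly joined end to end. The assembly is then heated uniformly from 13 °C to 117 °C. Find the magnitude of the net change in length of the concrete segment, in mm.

|ΔL| ≈ 0.674 mm

With the walls removed the bar would change length by δ_free = Σ αᵢΔT Lᵢ = 23.5×10⁻⁶×104×625 + 10.1×10⁻⁶×104×170 = 1.706 mm.
The walls prevent any net length change, so an axial force P (same in every segment) develops. Compatibility: P · Σ Lᵢ/(AᵢEᵢ) = δ_free.
The series flexibility is Σ Lᵢ/(AᵢEᵢ) = 625/(1225×72×10³) + 170/(775×31×10³) = 1.416×10⁻⁵ mm/N.
P = 1.706 / 1.416×10⁻⁵ = 120500 N = 120.5 kN, compressive.
For the concrete segment, free thermal change = 10.1×10⁻⁶×104×170 = 0.1786 mm and elastic change from P = 120500×170/(775×31×10³) = 0.8524 mm; these oppose, so the net change is 0.674 mm (segment shortens).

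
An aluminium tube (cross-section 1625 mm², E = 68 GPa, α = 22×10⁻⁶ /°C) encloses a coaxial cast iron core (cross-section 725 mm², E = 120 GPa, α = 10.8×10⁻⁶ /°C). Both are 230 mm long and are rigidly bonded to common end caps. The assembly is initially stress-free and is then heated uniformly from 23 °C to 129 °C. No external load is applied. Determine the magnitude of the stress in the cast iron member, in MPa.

The aluminium has the larger α, so on heating it would change length more than the cast iron if both were free. The rigid plates force a common final length, so the aluminium is put into compression and the cast iron into tension, with equal and opposite forces P (no external load).
Setting the final lengths equal and cancelling L: (α₁ − α₂)ΔT = P/(A₁E₁) + P/(A₂E₂).
|α₁ − α₂|·ΔT = 11.2×10⁻⁶ × 106 = 0.001187.
1/(A₁E₁) + 1/(A₂E₂) = 1/(1625×68×10³) + 1/(725×120×10³) = 2.054×10⁻⁸ N⁻¹.
So P = 0.001187 / 2.054×10⁻⁸ = 57.79 kN.
σ_{cast iron} = P/A₂ = 57790/725 = 79.71 MPa, tensile.

σ ≈ 79.7 MPa (tensile)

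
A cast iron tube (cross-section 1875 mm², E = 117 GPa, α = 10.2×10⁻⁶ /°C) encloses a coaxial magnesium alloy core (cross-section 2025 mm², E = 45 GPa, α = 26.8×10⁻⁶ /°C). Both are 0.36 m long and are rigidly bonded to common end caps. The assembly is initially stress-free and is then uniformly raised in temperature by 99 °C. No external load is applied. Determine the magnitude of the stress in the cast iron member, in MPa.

σ ≈ 56.4 MPa (tensile)

Equilibrium of a rigid end plate with no external load gives equal and opposite internal forces ±P in the two members. Since α_{magnesium alloy} > α_{cast iron}, heating drives the magnesium alloy into compression and the cast iron into tension.
Compatibility of the two members (thermal + elastic change equal): (α₁ − α₂)ΔT = P·[1/(A₁E₁) + 1/(A₂E₂)].
|α₁ − α₂|·ΔT = 16.6×10⁻⁶ × 99 = 0.001643.
1/(A₁E₁) + 1/(A₂E₂) = 1/(1875×117×10³) + 1/(2025×45×10³) = 1.553×10⁻⁸ N⁻¹.
P = 0.001643 / 1.553×10⁻⁸ = 105800 N = 105.8 kN.
σ_{cast iron} = P/A₁ = 105800/1875 = 56.43 MPa, tensile.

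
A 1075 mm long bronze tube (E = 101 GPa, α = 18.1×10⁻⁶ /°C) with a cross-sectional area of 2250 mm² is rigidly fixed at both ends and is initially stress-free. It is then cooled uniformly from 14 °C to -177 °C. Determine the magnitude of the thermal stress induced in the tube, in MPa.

The supports are rigid, so the total axial strain is zero. The restrained thermal strain is ε = αΔT = 18.1×10⁻⁶ × 191 = 3457.1×10⁻⁶.
σ = EαΔT = 101×10³ × 18.1×10⁻⁶ × 191 = 349.2 MPa (tensile; the tube is trying to contract).

σ ≈ 349 MPa (tensile)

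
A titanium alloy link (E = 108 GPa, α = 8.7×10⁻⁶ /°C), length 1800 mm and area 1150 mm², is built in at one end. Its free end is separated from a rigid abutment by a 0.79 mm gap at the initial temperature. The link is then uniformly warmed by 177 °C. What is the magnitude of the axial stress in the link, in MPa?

σ ≈ 119 MPa (compressive)

Free thermal elongation = αΔT L = 8.7×10⁻⁶ × 177 × 1800 = 2.772 mm.
The gap closes (δ_free > 0.79 mm) and the wall then resists a further 2.772 − 0.79 = 1.982 mm of expansion.
Compatibility: PL/(AE) = 1.982 mm, so σ = P/A = E × (1.982/1800) = 118.9 MPa.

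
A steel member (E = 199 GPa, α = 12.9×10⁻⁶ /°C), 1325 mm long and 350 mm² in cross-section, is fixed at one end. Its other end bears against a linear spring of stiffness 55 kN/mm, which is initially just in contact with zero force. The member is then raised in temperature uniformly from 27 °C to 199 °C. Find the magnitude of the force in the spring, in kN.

The unrestrained thermal change is αΔT L = 12.9×10⁻⁶ × 172 × 1325 = 2.94 mm.
Let P be the compressive force at the spring. The member shortens elastically by PL/(AE) and the spring compresses by P/k; together these equal δ_free.
So P = δ_free / [L/(AE) + 1/k] = 2.94 / [ 1325/(350×199×10³) + 1/(55×10³) ].
P = 2.94 / 3.721×10⁻⁵ = 79020 N.

P ≈ 79 kN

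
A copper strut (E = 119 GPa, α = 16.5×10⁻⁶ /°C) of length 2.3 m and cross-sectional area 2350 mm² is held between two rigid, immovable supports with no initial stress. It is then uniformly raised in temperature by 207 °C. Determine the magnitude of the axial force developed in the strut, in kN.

Full restraint means ε = 0, so the stress is σ = EαΔT = 119×10³ × 16.5×10⁻⁶ × 207 = 406.4 MPa.
Axial force P = σA = 406.4 × 2350 = 955100 N = 955.1 kN, compressive.

P ≈ 955 kN (compressive)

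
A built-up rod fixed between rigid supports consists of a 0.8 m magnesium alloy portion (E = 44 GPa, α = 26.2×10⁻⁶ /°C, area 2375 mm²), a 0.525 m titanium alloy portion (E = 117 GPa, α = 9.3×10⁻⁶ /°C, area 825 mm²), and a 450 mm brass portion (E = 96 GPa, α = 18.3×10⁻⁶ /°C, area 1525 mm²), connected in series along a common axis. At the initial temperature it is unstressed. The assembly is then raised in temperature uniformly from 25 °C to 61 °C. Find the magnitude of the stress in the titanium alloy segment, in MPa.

σ ≈ 92 MPa (compressive)

With the walls removed the bar would change length by δ_free = Σ αᵢΔT Lᵢ = 26.2×10⁻⁶×36×800 + 9.3×10⁻⁶×36×525 + 18.3×10⁻⁶×36×450 = 1.227 mm.
The rigid supports impose zero overall length change; the single axial force P common to all segments must satisfy P Σ Lᵢ/(AᵢEᵢ) = δ_free.
Σ Lᵢ/(AᵢEᵢ) = 800/(2375×44×10³) + 525/(825×117×10³) + 450/(1525×96×10³) = 1.617×10⁻⁵ mm/N.
So P = 1.227 / 1.617×10⁻⁵ = 75.88 kN, compressive.
σ_{titanium alloy} = P / A = 75880 / 825 = 91.97 MPa.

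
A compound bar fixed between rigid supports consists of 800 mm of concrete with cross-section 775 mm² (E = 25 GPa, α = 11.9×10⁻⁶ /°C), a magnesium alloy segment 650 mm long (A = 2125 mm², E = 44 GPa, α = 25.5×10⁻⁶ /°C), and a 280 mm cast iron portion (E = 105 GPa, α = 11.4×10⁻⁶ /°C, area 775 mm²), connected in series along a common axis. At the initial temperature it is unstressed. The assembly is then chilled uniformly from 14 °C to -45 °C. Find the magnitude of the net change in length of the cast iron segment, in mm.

Free thermal contraction of the whole bar: Σ αᵢΔT Lᵢ = 11.9×10⁻⁶×59×800 + 25.5×10⁻⁶×59×650 + 11.4×10⁻⁶×59×280 = 1.728 mm.
Since the ends are fixed, an axial force P builds up, equal in every segment, with P · Σ Lᵢ/(AᵢEᵢ) = δ_free.
Σ Lᵢ/(AᵢEᵢ) = 800/(775×25×10³) + 650/(2125×44×10³) + 280/(775×105×10³) = 5.168×10⁻⁵ mm/N.
So P = 1.728 / 5.168×10⁻⁵ = 33.43 kN, tensile.
For the cast iron segment, free thermal change = 11.4×10⁻⁶×59×280 = 0.1883 mm and elastic change from P = 33430×280/(775×105×10³) = 0.115 mm; these oppose, so the net change is 0.0733 mm (segment shortens).

|ΔL| ≈ 0.0733 mm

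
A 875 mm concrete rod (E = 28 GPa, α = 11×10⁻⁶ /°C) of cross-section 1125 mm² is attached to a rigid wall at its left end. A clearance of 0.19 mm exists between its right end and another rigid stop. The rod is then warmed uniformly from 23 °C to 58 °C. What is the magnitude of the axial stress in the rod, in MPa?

σ ≈ 4.7 MPa (compressive)

Unrestrained expansion: δ_free = αΔT L = 11×10⁻⁶ × 35 × 875 = 0.3369 mm.
The gap closes (δ_free > 0.19 mm) and the wall then resists a further 0.3369 − 0.19 = 0.1469 mm of expansion.
That suppressed elongation corresponds to σ = E·Δ/L = 28×10³ × 0.1469/875 = 4.7 MPa.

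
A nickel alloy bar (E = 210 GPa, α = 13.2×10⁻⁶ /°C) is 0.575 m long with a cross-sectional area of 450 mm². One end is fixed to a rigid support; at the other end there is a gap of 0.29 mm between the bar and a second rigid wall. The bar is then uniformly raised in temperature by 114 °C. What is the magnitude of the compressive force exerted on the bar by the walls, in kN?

Free thermal elongation = αΔT L = 13.2×10⁻⁶ × 114 × 575 = 0.8653 mm.
This exceeds the 0.29 mm gap, so the wall pushes back. The portion of expansion that must be recovered elastically is δ_free − gap = 0.8653 − 0.29 = 0.5753 mm.
That suppressed elongation corresponds to σ = E·Δ/L = 210×10³ × 0.5753/575 = 210.1 MPa.
P = σA = 210.1 × 450 = 94.54 kN.

P ≈ 94.5 kN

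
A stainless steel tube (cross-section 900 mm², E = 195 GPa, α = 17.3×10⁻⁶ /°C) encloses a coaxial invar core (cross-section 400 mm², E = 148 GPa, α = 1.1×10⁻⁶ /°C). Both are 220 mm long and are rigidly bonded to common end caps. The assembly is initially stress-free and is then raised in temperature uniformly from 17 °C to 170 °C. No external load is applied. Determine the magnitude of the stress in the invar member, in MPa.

σ ≈ 274 MPa (tensile)

The stainless steel has the larger α, so on heating it would change length more than the invar if both were free. The rigid plates force a common final length, so the stainless steel is put into compression and the invar into tension, with equal and opposite forces P (no external load).
Setting the final lengths equal and cancelling L: (α₁ − α₂)ΔT = P/(A₁E₁) + P/(A₂E₂).
|α₁ − α₂|·ΔT = 16.2×10⁻⁶ × 153 = 0.002479.
1/(A₁E₁) + 1/(A₂E₂) = 1/(900×195×10³) + 1/(400×148×10³) = 2.259×10⁻⁸ N⁻¹.
So P = 0.002479 / 2.259×10⁻⁸ = 109.7 kN.
σ_{invar} = P/A₂ = 109700/400 = 274.3 MPa, tensile.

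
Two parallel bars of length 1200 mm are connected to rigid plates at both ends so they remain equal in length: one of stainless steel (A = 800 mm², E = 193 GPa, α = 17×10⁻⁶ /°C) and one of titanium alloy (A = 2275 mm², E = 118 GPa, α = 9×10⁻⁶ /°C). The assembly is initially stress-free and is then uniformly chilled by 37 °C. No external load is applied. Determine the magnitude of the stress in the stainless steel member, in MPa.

σ ≈ 36.3 MPa (tensile)

Equilibrium of a rigid end plate with no external load gives equal and opposite internal forces ±P in the two members. Since α_{stainless steel} > α_{titanium alloy}, cooling drives the stainless steel into tension and the titanium alloy into compression.
Setting the final lengths equal and cancelling L: (α₁ − α₂)ΔT = P/(A₁E₁) + P/(A₂E₂).
|α₁ − α₂|·ΔT = 8×10⁻⁶ × 37 = 0.000296.
1/(A₁E₁) + 1/(A₂E₂) = 1/(800×193×10³) + 1/(2275×118×10³) = 1.02×10⁻⁸ N⁻¹.
So P = 0.000296 / 1.02×10⁻⁸ = 29.01 kN.
σ_{stainless steel} = P/A₁ = 29010/800 = 36.27 MPa, tensile.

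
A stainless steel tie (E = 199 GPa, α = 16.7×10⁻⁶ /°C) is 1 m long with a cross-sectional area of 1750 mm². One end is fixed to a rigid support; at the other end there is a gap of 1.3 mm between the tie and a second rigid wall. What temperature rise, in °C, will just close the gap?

The gap closes when αΔT L = 1.3 mm, since the tie is still unstressed at that instant.
So ΔT = g/(αL) = 1.3/(16.7×10⁻⁶ × 1000) = 77.84 °C.

ΔT ≈ 77.8 °C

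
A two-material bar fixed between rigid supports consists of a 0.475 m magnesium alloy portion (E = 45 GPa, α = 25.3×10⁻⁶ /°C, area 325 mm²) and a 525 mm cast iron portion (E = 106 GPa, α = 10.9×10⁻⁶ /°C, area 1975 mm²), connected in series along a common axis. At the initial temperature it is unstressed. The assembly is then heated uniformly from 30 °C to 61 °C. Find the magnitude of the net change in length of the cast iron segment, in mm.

|ΔL| ≈ 0.138 mm

Free thermal expansion of the whole bar: Σ αᵢΔT Lᵢ = 25.3×10⁻⁶×31×475 + 10.9×10⁻⁶×31×525 = 0.5499 mm.
Since the ends are fixed, an axial force P builds up, equal in every segment, with P · Σ Lᵢ/(AᵢEᵢ) = δ_free.
Σ Lᵢ/(AᵢEᵢ) = 475/(325×45×10³) + 525/(1975×106×10³) = 3.499×10⁻⁵ mm/N.
P = 0.5499 / 3.499×10⁻⁵ = 15720 N = 15.72 kN, compressive.
For the cast iron segment, free thermal change = 10.9×10⁻⁶×31×525 = 0.1774 mm and elastic change from P = 15720×525/(1975×106×10³) = 0.03942 mm; these oppose, so the net change is 0.138 mm (segment lengthens).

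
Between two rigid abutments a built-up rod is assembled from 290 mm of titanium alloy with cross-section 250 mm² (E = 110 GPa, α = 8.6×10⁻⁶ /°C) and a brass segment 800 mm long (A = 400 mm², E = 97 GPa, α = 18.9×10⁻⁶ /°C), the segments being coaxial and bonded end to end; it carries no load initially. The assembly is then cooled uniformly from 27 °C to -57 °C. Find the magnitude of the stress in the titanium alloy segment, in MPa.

σ ≈ 190 MPa (tensile)

With the walls removed the bar would change length by δ_free = Σ αᵢΔT Lᵢ = 8.6×10⁻⁶×84×290 + 18.9×10⁻⁶×84×800 = 1.48 mm.
The walls prevent any net length change, so an axial force P (same in every segment) develops. Compatibility: P · Σ Lᵢ/(AᵢEᵢ) = δ_free.
The series flexibility is Σ Lᵢ/(AᵢEᵢ) = 290/(250×110×10³) + 800/(400×97×10³) = 3.116×10⁻⁵ mm/N.
P = 1.48 / 3.116×10⁻⁵ = 47480 N = 47.48 kN, tensile.
σ_{titanium alloy} = P / A = 47480 / 250 = 189.9 MPa.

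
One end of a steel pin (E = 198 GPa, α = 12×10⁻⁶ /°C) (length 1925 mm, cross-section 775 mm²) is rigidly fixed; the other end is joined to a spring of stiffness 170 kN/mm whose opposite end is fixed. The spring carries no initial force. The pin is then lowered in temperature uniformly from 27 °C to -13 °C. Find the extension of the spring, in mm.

If the spring were absent the pin would shorten by αΔT L = 12×10⁻⁶ × 40 × 1925 = 0.924 mm.
Let P be the tensile force in the spring. The pin extends elastically by PL/(AE) and the spring stretches by P/k; together these equal δ_free.
So P = δ_free / [L/(AE) + 1/k] = 0.924 / [ 1925/(775×198×10³) + 1/(170×10³) ].
P = 0.924 / 1.843×10⁻⁵ = 50140 N.
Spring extension = P/k = 50140/(170×10³) = 0.295 mm.

δ ≈ 0.295 mm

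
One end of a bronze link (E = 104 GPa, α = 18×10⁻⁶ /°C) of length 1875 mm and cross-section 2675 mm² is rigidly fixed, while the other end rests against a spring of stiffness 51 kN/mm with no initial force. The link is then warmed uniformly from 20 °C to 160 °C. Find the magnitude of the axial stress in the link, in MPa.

σ ≈ 67 MPa (compressive)

Free thermal expansion: δ_free = αΔT L = 18×10⁻⁶ × 140 × 1875 = 4.725 mm.
Let P be the compressive force at the spring. The link shortens elastically by PL/(AE) and the spring compresses by P/k; together these equal δ_free.
P [ L/(AE) + 1/k ] = δ_free → P [ 1875/(2675×104×10³) + 1/(51×10³) ] = 4.725.
P = 4.725 / 2.635×10⁻⁵ = 179300 N.
σ = P/A = 179300/2675 = 67.04 MPa.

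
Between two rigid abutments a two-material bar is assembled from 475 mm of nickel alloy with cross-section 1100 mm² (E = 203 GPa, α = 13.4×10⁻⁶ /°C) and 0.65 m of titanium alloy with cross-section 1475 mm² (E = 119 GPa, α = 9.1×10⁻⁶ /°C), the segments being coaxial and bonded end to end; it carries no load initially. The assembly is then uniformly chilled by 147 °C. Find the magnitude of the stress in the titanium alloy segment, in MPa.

With the walls removed the bar would change length by δ_free = Σ αᵢΔT Lᵢ = 13.4×10⁻⁶×147×475 + 9.1×10⁻⁶×147×650 = 1.805 mm.
The rigid supports impose zero overall length change; the single axial force P common to all segments must satisfy P Σ Lᵢ/(AᵢEᵢ) = δ_free.
Σ Lᵢ/(AᵢEᵢ) = 475/(1100×203×10³) + 650/(1475×119×10³) = 5.83×10⁻⁶ mm/N.
P = 1.805 / 5.83×10⁻⁶ = 309600 N = 309.6 kN, tensile.
σ_{titanium alloy} = P / A = 309600 / 1475 = 209.9 MPa.

σ ≈ 210 MPa (tensile)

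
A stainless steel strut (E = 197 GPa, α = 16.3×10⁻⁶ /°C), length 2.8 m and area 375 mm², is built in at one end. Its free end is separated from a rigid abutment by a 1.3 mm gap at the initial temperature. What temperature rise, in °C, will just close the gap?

Contact occurs when the free expansion equals the gap: αΔT L = 1.3 mm.
So ΔT = g/(αL) = 1.3/(16.3×10⁻⁶ × 2800) = 28.48 °C.

ΔT ≈ 28.5 °C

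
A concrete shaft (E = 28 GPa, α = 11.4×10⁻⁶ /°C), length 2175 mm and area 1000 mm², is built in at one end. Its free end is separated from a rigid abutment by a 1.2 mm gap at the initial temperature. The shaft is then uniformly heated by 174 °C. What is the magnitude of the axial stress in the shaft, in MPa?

σ ≈ 40.1 MPa (compressive)

If the wall were absent the shaft would grow by αΔT L = 11.4×10⁻⁶ × 174 × 2175 = 4.314 mm.
The gap closes (δ_free > 1.2 mm) and the wall then resists a further 4.314 − 1.2 = 3.114 mm of expansion.
That suppressed elongation corresponds to σ = E·Δ/L = 28×10³ × 3.114/2175 = 40.09 MPa.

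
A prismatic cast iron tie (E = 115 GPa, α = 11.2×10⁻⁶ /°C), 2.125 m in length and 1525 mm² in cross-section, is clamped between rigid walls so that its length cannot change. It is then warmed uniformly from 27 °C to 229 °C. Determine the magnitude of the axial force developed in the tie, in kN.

Full restraint means ε = 0, so the stress is σ = EαΔT = 115×10³ × 11.2×10⁻⁶ × 202 = 260.2 MPa.
Then P = σA = 260.2 × 1525 mm² = 396.8 kN, compressive.

P ≈ 397 kN (compressive)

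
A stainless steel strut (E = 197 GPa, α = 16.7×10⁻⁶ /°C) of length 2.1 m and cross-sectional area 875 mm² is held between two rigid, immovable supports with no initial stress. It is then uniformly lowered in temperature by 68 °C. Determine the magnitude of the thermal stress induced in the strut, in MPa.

σ ≈ 224 MPa (tensile)

With length fixed, the mechanical strain must cancel the thermal strain αΔT = 16.7×10⁻⁶ × 68 = 1135.6×10⁻⁶.
σ = EαΔT = 197×10³ × 16.7×10⁻⁶ × 68 = 223.7 MPa (tensile; the strut is trying to contract).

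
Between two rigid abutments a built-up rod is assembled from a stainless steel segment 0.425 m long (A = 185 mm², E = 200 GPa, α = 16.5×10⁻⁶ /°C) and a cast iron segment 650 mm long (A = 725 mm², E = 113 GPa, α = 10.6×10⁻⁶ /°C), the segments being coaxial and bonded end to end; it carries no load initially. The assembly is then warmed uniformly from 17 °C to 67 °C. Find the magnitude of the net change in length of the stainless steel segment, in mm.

With the walls removed the bar would change length by δ_free = Σ αᵢΔT Lᵢ = 16.5×10⁻⁶×50×425 + 10.6×10⁻⁶×50×650 = 0.6951 mm.
Since the ends are fixed, an axial force P builds up, equal in every segment, with P · Σ Lᵢ/(AᵢEᵢ) = δ_free.
Σ Lᵢ/(AᵢEᵢ) = 425/(185×200×10³) + 650/(725×113×10³) = 1.942×10⁻⁵ mm/N.
Hence P = δ_free / Σ(L/AE) = 0.6951/1.942×10⁻⁵ = 35.79 kN (compressive).
For the stainless steel segment, free thermal change = 16.5×10⁻⁶×50×425 = 0.3506 mm and elastic change from P = 35790×425/(185×200×10³) = 0.4111 mm; these oppose, so the net change is 0.0605 mm (segment shortens).

|ΔL| ≈ 0.0605 mm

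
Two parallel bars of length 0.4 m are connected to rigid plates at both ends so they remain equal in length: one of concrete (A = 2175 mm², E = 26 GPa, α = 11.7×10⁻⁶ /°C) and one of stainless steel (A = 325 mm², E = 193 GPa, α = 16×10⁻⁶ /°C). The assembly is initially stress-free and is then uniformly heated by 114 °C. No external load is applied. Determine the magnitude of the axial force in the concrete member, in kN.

Both members must finish at the same length. With the larger α, the stainless steel tends to over-expand; the plates restrain it, putting the stainless steel in compression and the concrete in tension. With no external load the two internal forces are equal and opposite, magnitude P.
Compatibility of the two members (thermal + elastic change equal): (α₁ − α₂)ΔT = P·[1/(A₁E₁) + 1/(A₂E₂)].
|α₁ − α₂|·ΔT = 4.3×10⁻⁶ × 114 = 0.0004902.
1/(A₁E₁) + 1/(A₂E₂) = 1/(2175×26×10³) + 1/(325×193×10³) = 3.363×10⁻⁸ N⁻¹.
So P = 0.0004902 / 3.363×10⁻⁸ = 14.58 kN.

P ≈ 14.6 kN (tensile in the concrete)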